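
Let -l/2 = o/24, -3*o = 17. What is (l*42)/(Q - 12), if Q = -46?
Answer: -119/348 ≈ -0.34195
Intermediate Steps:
o = -17/3 (o = -⅓*17 = -17/3 ≈ -5.6667)
l = 17/36 (l = -(-34)/(3*24) = -2*(-17/72) = 17/36 ≈ 0.47222)
(l*42)/(Q - 12) = ((17/36)*42)/(-46 - 12) = (119/6)/(-58) = (119/6)*(-1/58) = -119/348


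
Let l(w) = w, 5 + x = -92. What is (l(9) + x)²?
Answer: 7744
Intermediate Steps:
x = -97 (x = -5 - 92 = -97)
(l(9) + x)² = (9 - 97)² = (-88)² = 7744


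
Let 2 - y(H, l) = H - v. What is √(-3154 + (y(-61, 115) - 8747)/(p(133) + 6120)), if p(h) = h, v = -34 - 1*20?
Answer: 30*I*√811151/481 ≈ 56.173*I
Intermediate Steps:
v = -54 (v = -34 - 20 = -54)
y(H, l) = -52 - H (y(H, l) = 2 - (H - 1*(-54)) = 2 - (H + 54) = 2 - (54 + H) = 2 + (-54 - H) = -52 - H)
√(-3154 + (y(-61, 115) - 8747)/(p(133) + 6120)) = √(-3154 + ((-52 - 1*(-61)) - 8747)/(133 + 6120)) = √(-3154 + ((-52 + 61) - 8747)/6253) = √(-3154 + (9 - 8747)*(1/6253)) = √(-3154 - 8738*1/6253) = √(-3154 - 8738/6253) = √(-19730700/6253) = 30*I*√811151/481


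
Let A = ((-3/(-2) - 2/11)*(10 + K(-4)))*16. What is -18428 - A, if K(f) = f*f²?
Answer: -190180/11 ≈ -17289.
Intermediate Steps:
K(f) = f³
A = -12528/11 (A = ((-3/(-2) - 2/11)*(10 + (-4)³))*16 = ((-3*(-½) - 2*1/11)*(10 - 64))*16 = ((3/2 - 2/11)*(-54))*16 = ((29/22)*(-54))*16 = -783/11*16 = -12528/11 ≈ -1138.9)
-18428 - A = -18428 - 1*(-12528/11) = -18428 + 12528/11 = -190180/11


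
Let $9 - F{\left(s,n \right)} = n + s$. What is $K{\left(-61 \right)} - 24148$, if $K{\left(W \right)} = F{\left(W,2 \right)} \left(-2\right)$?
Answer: $-24284$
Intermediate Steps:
$F{\left(s,n \right)} = 9 - n - s$ ($F{\left(s,n \right)} = 9 - \left(n + s\right) = 9 - n - s$)
$K{\left(W \right)} = -14 + 2 W$ ($K{\left(W \right)} = \left(9 - 2 - W\right) \left(-2\right) = \left(7 - W\right) \left(-2\right) = -14 + 2 W$)
$K{\left(-61 \right)} - 24148 = \left(-14 + 2 \left(-61\right)\right) - 24148 = \left(-14 - 122\right) - 24148 = -136 - 24148 = -24284$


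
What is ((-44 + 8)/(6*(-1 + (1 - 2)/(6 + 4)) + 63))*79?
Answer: -2370/47 ≈ -50.426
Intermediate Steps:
((-44 + 8)/(6*(-1 + (1 - 2)/(6 + 4)) + 63))*79 = -36/(6*(-1 - 1/10) + 63)*79 = -36/(6*(-11/10) + 63)*79 = -36/(-33/5 + 63)*79 = -36/282/5*79 = -36*5/282*79 = -30/47*79 = -2370/47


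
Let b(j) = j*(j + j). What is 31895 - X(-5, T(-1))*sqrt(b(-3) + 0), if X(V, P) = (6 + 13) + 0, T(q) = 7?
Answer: 31895 - 57*sqrt(2) ≈ 31814.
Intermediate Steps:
X(V, P) = 19 (X(V, P) = 19 + 0 = 19)
b(j) = 2*j**2 (b(j) = j*(2*j) = 2*j**2)
31895 - X(-5, T(-1))*sqrt(b(-3) + 0) = 31895 - 19*sqrt(2*(-3)**2 + 0) = 31895 - 19*sqrt(2*9 + 0) = 31895 - 19*sqrt(18 + 0) = 31895 - 19*sqrt(18) = 31895 - 19*3*sqrt(2) = 31895 - 57*sqrt(2)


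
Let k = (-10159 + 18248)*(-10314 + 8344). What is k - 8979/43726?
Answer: -696788248559/43726 ≈ -1.5935e+7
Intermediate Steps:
k = -15935330 (k = 8089*(-1970) = -15935330)
k - 8979/43726 = -15935330 - 8979/43726 = -696788248559/43726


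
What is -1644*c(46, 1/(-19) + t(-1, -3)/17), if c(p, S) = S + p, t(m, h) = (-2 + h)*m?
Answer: -24554784/323 ≈ -76021.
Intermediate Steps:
t(m, h) = m*(-2 + h)
-1644*c(46, 1/(-19) + t(-1, -3)/17) = -1644*((1/(-19) - (-2 - 3)/17) + 46) = -1644*((1*(-1/19) - 1*(-5)*(1/17)) + 46) = -1644*((-1/19 + 5*(1/17)) + 46) = -1644*((-1/19 + 5/17) + 46) = -1644*(78/323 + 46) = -1644*14936/323 = -24554784/323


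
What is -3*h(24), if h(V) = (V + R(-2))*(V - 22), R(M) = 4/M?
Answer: -132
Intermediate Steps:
h(V) = (-22 + V)*(-2 + V) (h(V) = (V + 4/(-2))*(V - 22) = (V + 4*(-½))*(-22 + V) = (V - 2)*(-22 + V) = (-2 + V)*(-22 + V) = (-22 + V)*(-2 + V))
-3*h(24) = -3*(44 + 24² - 24*24) = -3*(44 + 576 - 576) = -3*44 = -132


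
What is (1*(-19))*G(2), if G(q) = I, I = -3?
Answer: 57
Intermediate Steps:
G(q) = -3
(1*(-19))*G(2) = (1*(-19))*(-3) = -19*(-3) = 57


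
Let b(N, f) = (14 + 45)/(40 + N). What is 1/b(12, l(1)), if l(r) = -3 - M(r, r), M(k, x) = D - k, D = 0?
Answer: 52/59 ≈ 0.88136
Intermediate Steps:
M(k, x) = -k (M(k, x) = 0 - k = -k)
l(r) = -3 + r (l(r) = -3 - (-1)*r = -3 + r)
b(N, f) = 59/(40 + N)
1/b(12, l(1)) = 1/(59/(40 + 12)) = 1/(59/52) = 52/59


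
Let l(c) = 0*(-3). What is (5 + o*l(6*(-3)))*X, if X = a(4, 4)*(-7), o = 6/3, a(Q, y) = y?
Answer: -140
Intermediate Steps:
l(c) = 0
o = 2 (o = 6*(1/3) = 2)
X = -28 (X = 4*(-7) = -28)
(5 + o*l(6*(-3)))*X = (5 + 2*0)*(-28) = (5 + 0)*(-28) = 5*(-28) = -140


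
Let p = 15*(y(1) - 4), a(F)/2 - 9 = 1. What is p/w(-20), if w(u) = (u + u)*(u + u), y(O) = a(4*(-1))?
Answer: 3/20 ≈ 0.15000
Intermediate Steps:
a(F) = 20 (a(F) = 18 + 2*1 = 18 + 2 = 20)
y(O) = 20
w(u) = 4*u² (w(u) = (2*u)*(2*u) = 4*u²)
p = 240 (p = 15*(20 - 4) = 15*16 = 240)
p/w(-20) = 240/((4*(-20)²)) = 240/((4*400)) = 240/1600 = 240*(1/1600) = 3/20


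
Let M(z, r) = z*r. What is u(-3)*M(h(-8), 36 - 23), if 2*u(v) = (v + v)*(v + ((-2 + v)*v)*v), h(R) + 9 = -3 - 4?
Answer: -29952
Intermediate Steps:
h(R) = -16 (h(R) = -9 + (-3 - 4) = -9 - 7 = -16)
u(v) = v*(v + v²*(-2 + v)) (u(v) = ((v + v)*(v + ((-2 + v)*v)*v))/2 = ((2*v)*(v + (v*(-2 + v))*v))/2 = ((2*v)*(v + v²*(-2 + v)))/2 = (2*v*(v + v²*(-2 + v)))/2 = v*(v + v²*(-2 + v)))
M(z, r) = r*z
u(-3)*M(h(-8), 36 - 23) = ((-3)²*(1 + (-3)² - 2*(-3)))*((36 - 23)*(-16)) = (9*(1 + 9 + 6))*(13*(-16)) = (9*16)*(-208) = 144*(-208) = -29952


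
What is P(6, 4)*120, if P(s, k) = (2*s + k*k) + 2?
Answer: 3600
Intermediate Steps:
P(s, k) = 2 + k**2 + 2*s (P(s, k) = (2*s + k**2) + 2 = (k**2 + 2*s) + 2 = 2 + k**2 + 2*s)
P(6, 4)*120 = (2 + 4**2 + 2*6)*120 = (2 + 16 + 12)*120 = 30*120 = 3600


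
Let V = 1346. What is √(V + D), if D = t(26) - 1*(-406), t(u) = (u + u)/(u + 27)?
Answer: 2*√1231031/53 ≈ 41.869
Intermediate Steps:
t(u) = 2*u/(27 + u) (t(u) = (2*u)/(27 + u) = 2*u/(27 + u))
D = 21570/53 (D = 2*26/(27 + 26) - 1*(-406) = 2*26/53 + 406 = 2*26*(1/53) + 406 = 52/53 + 406 = 21570/53 ≈ 406.98)
√(V + D) = √(1346 + 21570/53) = √(92908/53) = 2*√1231031/53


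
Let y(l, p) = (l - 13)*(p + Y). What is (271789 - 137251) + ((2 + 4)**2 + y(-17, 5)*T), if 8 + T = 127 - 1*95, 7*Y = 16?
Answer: 905298/7 ≈ 1.2933e+5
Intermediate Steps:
Y = 16/7 (Y = (1/7)*16 = 16/7 ≈ 2.2857)
y(l, p) = (-13 + l)*(16/7 + p) (y(l, p) = (l - 13)*(p + 16/7) = (-13 + l)*(16/7 + p))
T = 24 (T = -8 + (127 - 1*95) = -8 + (127 - 95) = -8 + 32 = 24)
(271789 - 137251) + ((2 + 4)**2 + y(-17, 5)*T) = (271789 - 137251) + ((2 + 4)**2 + (-208/7 - 13*5 + (16/7)*(-17) - 17*5)*24) = 134538 + (6**2 + (-208/7 - 65 - 272/7 - 85)*24) = 134538 + (36 - 1530/7*24) = 134538 + (36 - 36720/7) = 134538 - 36468/7 = 905298/7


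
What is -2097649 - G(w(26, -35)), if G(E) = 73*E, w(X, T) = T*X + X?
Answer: -2033117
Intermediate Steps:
w(X, T) = X + T*X
-2097649 - G(w(26, -35)) = -2097649 - 73*26*(1 - 35) = -2097649 - 73*26*(-34) = -2097649 - 73*(-884) = -2097649 - 1*(-64532) = -2097649 + 64532 = -2033117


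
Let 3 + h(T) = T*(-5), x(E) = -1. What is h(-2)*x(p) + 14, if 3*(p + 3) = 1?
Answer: 7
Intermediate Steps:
p = -8/3 (p = -3 + (⅓)*1 = -3 + ⅓ = -8/3 ≈ -2.6667)
h(T) = -3 - 5*T (h(T) = -3 + T*(-5) = -3 - 5*T)
h(-2)*x(p) + 14 = (-3 - 5*(-2))*(-1) + 14 = (-3 + 10)*(-1) + 14 = 7*(-1) + 14 = -7 + 14 = 7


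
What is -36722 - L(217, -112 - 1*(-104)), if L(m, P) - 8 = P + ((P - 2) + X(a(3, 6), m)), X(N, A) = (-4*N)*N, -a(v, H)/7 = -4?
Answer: -33576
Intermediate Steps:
a(v, H) = 28 (a(v, H) = -7*(-4) = 28)
X(N, A) = -4*N²
L(m, P) = -3130 + 2*P (L(m, P) = 8 + (P + ((P - 2) - 4*28²)) = 8 + (P + ((-2 + P) - 4*784)) = 8 + (P + ((-2 + P) - 3136)) = 8 + (P + (-3138 + P)) = 8 + (-3138 + 2*P) = -3130 + 2*P)
-36722 - L(217, -112 - 1*(-104)) = -36722 - (-3130 + 2*(-112 - 1*(-104))) = -36722 - (-3130 + 2*(-112 + 104)) = -36722 - (-3130 + 2*(-8)) = -36722 - (-3130 - 16) = -36722 - 1*(-3146) = -36722 + 3146 = -33576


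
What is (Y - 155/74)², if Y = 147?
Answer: 114982729/5476 ≈ 20998.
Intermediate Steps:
(Y - 155/74)² = (147 - 155/74)² = (10723/74)² = 114982729/5476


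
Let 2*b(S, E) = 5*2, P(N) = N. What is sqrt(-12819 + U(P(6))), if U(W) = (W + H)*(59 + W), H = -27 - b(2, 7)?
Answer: I*sqrt(14509) ≈ 120.45*I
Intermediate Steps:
b(S, E) = 5 (b(S, E) = (5*2)/2 = (1/2)*10 = 5)
H = -32 (H = -27 - 1*5 = -27 - 5 = -32)
U(W) = (-32 + W)*(59 + W) (U(W) = (W - 32)*(59 + W) = (-32 + W)*(59 + W))
sqrt(-12819 + U(P(6))) = sqrt(-12819 + (-1888 + 6**2 + 27*6)) = sqrt(-12819 + (-1888 + 36 + 162)) = sqrt(-12819 - 1690) = sqrt(-14509) = I*sqrt(14509)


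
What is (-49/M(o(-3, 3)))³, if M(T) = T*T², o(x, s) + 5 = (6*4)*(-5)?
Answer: 117649/7450580596923828125 ≈ 1.5791e-14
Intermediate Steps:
o(x, s) = -125 (o(x, s) = -5 + (6*4)*(-5) = -5 + 24*(-5) = -5 - 120 = -125)
M(T) = T³
(-49/M(o(-3, 3)))³ = (-49/((-125)³))³ = (-49/(-1953125))³ = (-49*(-1/1953125))³ = (49/1953125)³ = 117649/7450580596923828125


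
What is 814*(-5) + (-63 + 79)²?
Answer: -3814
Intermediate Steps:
814*(-5) + (-63 + 79)² = -4070 + 16² = -4070 + 256 = -3814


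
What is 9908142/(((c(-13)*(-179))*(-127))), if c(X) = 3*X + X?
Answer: -4954071/591058 ≈ -8.3817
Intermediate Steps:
c(X) = 4*X
9908142/(((c(-13)*(-179))*(-127))) = 9908142/((((4*(-13))*(-179))*(-127))) = 9908142/((-52*(-179)*(-127))) = 9908142/((9308*(-127))) = 9908142/(-1182116) = 9908142*(-1/1182116) = -4954071/591058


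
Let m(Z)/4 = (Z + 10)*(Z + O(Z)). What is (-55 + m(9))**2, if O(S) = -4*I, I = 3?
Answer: 80089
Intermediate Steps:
O(S) = -12 (O(S) = -4*3 = -12)
m(Z) = 4*(-12 + Z)*(10 + Z) (m(Z) = 4*((Z + 10)*(Z - 12)) = 4*((10 + Z)*(-12 + Z)) = 4*((-12 + Z)*(10 + Z)) = 4*(-12 + Z)*(10 + Z))
(-55 + m(9))**2 = (-55 + (-480 - 8*9 + 4*9**2))**2 = (-55 + (-480 - 72 + 4*81))**2 = (-55 + (-480 - 72 + 324))**2 = (-55 - 228)**2 = (-283)**2 = 80089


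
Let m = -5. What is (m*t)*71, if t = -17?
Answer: 6035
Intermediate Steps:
(m*t)*71 = -5*(-17)*71 = 85*71 = 6035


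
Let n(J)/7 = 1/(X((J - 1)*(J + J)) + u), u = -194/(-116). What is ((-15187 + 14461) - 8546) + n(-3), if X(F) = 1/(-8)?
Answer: -3327024/359 ≈ -9267.5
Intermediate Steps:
X(F) = -⅛
u = 97/58 (u = -194*(-1/116) = 97/58 ≈ 1.6724)
n(J) = 1624/359 (n(J) = 7/(-⅛ + 97/58) = 7/(359/232) = 7*(232/359) = 1624/359)
((-15187 + 14461) - 8546) + n(-3) = ((-15187 + 14461) - 8546) + 1624/359 = (-726 - 8546) + 1624/359 = -9272 + 1624/359 = -3327024/359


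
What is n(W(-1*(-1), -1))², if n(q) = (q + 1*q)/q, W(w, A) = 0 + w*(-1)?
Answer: 4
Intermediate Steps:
W(w, A) = -w (W(w, A) = 0 - w = -w)
n(q) = 2 (n(q) = (q + q)/q = (2*q)/q = 2)
n(W(-1*(-1), -1))² = 2² = 4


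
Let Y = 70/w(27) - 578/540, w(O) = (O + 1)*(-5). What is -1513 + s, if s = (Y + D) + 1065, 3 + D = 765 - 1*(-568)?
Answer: 118858/135 ≈ 880.43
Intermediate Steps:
w(O) = -5 - 5*O (w(O) = (1 + O)*(-5) = -5 - 5*O)
Y = -212/135 (Y = 70/(-5 - 5*27) - 578/540 = 70/(-5 - 135) - 578*1/540 = 70/(-140) - 289/270 = 70*(-1/140) - 289/270 = -1/2 - 289/270 = -212/135 ≈ -1.5704)
D = 1330 (D = -3 + (765 - 1*(-568)) = -3 + (765 + 568) = -3 + 1333 = 1330)
s = 323113/135 (s = (-212/135 + 1330) + 1065 = 179338/135 + 1065 = 323113/135 ≈ 2393.4)
-1513 + s = -1513 + 323113/135 = 118858/135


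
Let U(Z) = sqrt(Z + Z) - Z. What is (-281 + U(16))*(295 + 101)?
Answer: -117612 + 1584*sqrt(2) ≈ -1.1537e+5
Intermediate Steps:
U(Z) = -Z + sqrt(2)*sqrt(Z) (U(Z) = sqrt(2*Z) - Z = sqrt(2)*sqrt(Z) - Z = -Z + sqrt(2)*sqrt(Z))
(-281 + U(16))*(295 + 101) = (-281 + (-1*16 + sqrt(2)*sqrt(16)))*(295 + 101) = (-281 + (-16 + sqrt(2)*4))*396 = (-281 + (-16 + 4*sqrt(2)))*396 = (-297 + 4*sqrt(2))*396 = -117612 + 1584*sqrt(2)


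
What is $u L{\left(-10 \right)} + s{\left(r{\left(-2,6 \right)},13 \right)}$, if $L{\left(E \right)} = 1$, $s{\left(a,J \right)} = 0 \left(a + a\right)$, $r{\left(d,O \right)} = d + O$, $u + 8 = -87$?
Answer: $-95$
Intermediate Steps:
$u = -95$ ($u = -8 - 87 = -95$)
$r{\left(d,O \right)} = O + d$
$s{\left(a,J \right)} = 0$ ($s{\left(a,J \right)} = 0 \cdot 2 a = 0$)
$u L{\left(-10 \right)} + s{\left(r{\left(-2,6 \right)},13 \right)} = \left(-95\right) 1 + 0 = -95 + 0 = -95$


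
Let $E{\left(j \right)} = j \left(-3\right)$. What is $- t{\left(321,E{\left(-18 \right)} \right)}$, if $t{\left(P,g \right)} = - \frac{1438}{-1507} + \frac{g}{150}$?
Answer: $- \frac{49513}{37675} \approx -1.3142$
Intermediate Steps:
$E{\left(j \right)} = - 3 j$
$t{\left(P,g \right)} = \frac{1438}{1507} + \frac{g}{150}$ ($t{\left(P,g \right)} = \left(-1438\right) \left(- \frac{1}{1507}\right) + g \frac{1}{150} = \frac{1438}{1507} + \frac{g}{150}$)
$- t{\left(321,E{\left(-18 \right)} \right)} = - (\frac{1438}{1507} + \frac{\left(-3\right) \left(-18\right)}{150}) = - (\frac{1438}{1507} + \frac{1}{150} \cdot 54) = - (\frac{1438}{1507} + \frac{9}{25}) = \left(-1\right) \frac{49513}{37675} = - \frac{49513}{37675}$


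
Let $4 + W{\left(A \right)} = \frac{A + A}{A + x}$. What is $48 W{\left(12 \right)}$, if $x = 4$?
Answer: $-120$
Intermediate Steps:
$W{\left(A \right)} = -4 + \frac{2 A}{4 + A}$ ($W{\left(A \right)} = -4 + \frac{A + A}{A + 4} = -4 + \frac{2 A}{4 + A}$)
$48 W{\left(12 \right)} = 48 \frac{2 \left(-8 - 12\right)}{4 + 12} = 48 \frac{2 \left(-8 - 12\right)}{16} = 48 \cdot 2 \cdot \frac{1}{16} \left(-20\right) = 48 \left(- \frac{5}{2}\right) = -120$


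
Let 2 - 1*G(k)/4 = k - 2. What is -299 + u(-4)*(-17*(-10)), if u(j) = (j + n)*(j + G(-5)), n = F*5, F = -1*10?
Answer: -294059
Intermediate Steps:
F = -10
G(k) = 16 - 4*k (G(k) = 8 - 4*(k - 2) = 8 - 4*(-2 + k) = 8 + (8 - 4*k) = 16 - 4*k)
n = -50 (n = -10*5 = -50)
u(j) = (-50 + j)*(36 + j) (u(j) = (j - 50)*(j + (16 - 4*(-5))) = (-50 + j)*(j + (16 + 20)) = (-50 + j)*(j + 36) = (-50 + j)*(36 + j))
-299 + u(-4)*(-17*(-10)) = -299 + (-1800 + (-4)**2 - 14*(-4))*(-17*(-10)) = -299 + (-1800 + 16 + 56)*170 = -299 - 1728*170 = -299 - 293760 = -294059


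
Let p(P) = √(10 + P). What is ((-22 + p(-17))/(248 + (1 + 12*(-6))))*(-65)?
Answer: 1430/177 - 65*I*√7/177 ≈ 8.0791 - 0.9716*I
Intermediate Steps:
((-22 + p(-17))/(248 + (1 + 12*(-6))))*(-65) = ((-22 + √(10 - 17))/(248 + (1 + 12*(-6))))*(-65) = ((-22 + √(-7))/(248 + (1 - 72)))*(-65) = ((-22 + I*√7)/(248 - 71))*(-65) = ((-22 + I*√7)/177)*(-65) = ((-22 + I*√7)*(1/177))*(-65) = (-22/177 + I*√7/177)*(-65) = 1430/177 - 65*I*√7/177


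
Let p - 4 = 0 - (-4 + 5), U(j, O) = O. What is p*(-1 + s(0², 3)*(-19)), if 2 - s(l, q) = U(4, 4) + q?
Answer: 282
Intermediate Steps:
s(l, q) = -2 - q (s(l, q) = 2 - (4 + q) = 2 + (-4 - q) = -2 - q)
p = 3 (p = 4 + (0 - (-4 + 5)) = 4 + (0 - 1*1) = 4 + (0 - 1) = 4 - 1 = 3)
p*(-1 + s(0², 3)*(-19)) = 3*(-1 + (-2 - 1*3)*(-19)) = 3*(-1 + (-2 - 3)*(-19)) = 3*(-1 - 5*(-19)) = 3*(-1 + 95) = 3*94 = 282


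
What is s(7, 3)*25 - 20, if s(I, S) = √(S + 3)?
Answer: -20 + 25*√6 ≈ 41.237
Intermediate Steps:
s(I, S) = √(3 + S)
s(7, 3)*25 - 20 = √(3 + 3)*25 - 20 = √6*25 - 20 = 25*√6 - 20 = -20 + 25*√6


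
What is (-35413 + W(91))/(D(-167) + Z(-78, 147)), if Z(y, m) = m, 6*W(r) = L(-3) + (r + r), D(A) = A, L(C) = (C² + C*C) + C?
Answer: 212281/120 ≈ 1769.0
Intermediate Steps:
L(C) = C + 2*C² (L(C) = (C² + C²) + C = 2*C² + C = C + 2*C²)
W(r) = 5/2 + r/3 (W(r) = (-3*(1 + 2*(-3)) + (r + r))/6 = (-3*(1 - 6) + 2*r)/6 = (-3*(-5) + 2*r)/6 = (15 + 2*r)/6 = 5/2 + r/3)
(-35413 + W(91))/(D(-167) + Z(-78, 147)) = (-35413 + (5/2 + (⅓)*91))/(-167 + 147) = (-35413 + (5/2 + 91/3))/(-20) = (-35413 + 197/6)*(-1/20) = -212281/6*(-1/20) = 212281/120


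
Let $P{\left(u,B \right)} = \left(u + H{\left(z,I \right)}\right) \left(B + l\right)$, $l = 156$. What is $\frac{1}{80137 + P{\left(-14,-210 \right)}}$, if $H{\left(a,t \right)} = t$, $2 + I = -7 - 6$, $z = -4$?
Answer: $\frac{1}{81703} \approx 1.2239 \cdot 10^{-5}$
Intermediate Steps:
$I = -15$ ($I = -2 - 13 = -15$)
$P{\left(u,B \right)} = \left(-15 + u\right) \left(156 + B\right)$ ($P{\left(u,B \right)} = \left(u - 15\right) \left(B + 156\right) = \left(-15 + u\right) \left(156 + B\right)$)
$\frac{1}{80137 + P{\left(-14,-210 \right)}} = \frac{1}{80137 - -1566} = \frac{1}{80137 + \left(-2340 + 3150 - 2184 + 2940\right)} = \frac{1}{80137 + 1566} = \frac{1}{81703}$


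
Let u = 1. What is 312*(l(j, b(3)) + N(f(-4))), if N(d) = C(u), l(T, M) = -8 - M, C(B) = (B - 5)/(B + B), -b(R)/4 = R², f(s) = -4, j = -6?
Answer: 8112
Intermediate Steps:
b(R) = -4*R²
C(B) = (-5 + B)/(2*B) (C(B) = (-5 + B)/((2*B)) = (-5 + B)*(1/(2*B)) = (-5 + B)/(2*B))
N(d) = -2 (N(d) = (½)*(-5 + 1)/1 = (½)*1*(-4) = -2)
312*(l(j, b(3)) + N(f(-4))) = 312*((-8 - (-4)*3²) - 2) = 312*((-8 - (-4)*9) - 2) = 312*((-8 - 1*(-36)) - 2) = 312*((-8 + 36) - 2) = 312*(28 - 2) = 312*26 = 8112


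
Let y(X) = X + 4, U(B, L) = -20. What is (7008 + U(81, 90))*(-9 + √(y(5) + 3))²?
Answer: 649884 - 251568*√3 ≈ 2.1416e+5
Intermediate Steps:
y(X) = 4 + X
(7008 + U(81, 90))*(-9 + √(y(5) + 3))² = (7008 - 20)*(-9 + √((4 + 5) + 3))² = 6988*(-9 + √(9 + 3))² = 6988*(-9 + √12)² = 6988*(-9 + 2*√3)²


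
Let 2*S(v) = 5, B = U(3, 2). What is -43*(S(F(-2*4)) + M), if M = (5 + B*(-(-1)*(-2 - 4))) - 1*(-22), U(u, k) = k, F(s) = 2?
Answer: -1505/2 ≈ -752.50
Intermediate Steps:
B = 2
S(v) = 5/2 (S(v) = (½)*5 = 5/2)
M = 15 (M = (5 + 2*(-(-1)*(-2 - 4))) - 1*(-22) = (5 + 2*(-(-1)*(-6))) + 22 = (5 + 2*(-1*6)) + 22 = (5 + 2*(-6)) + 22 = (5 - 12) + 22 = -7 + 22 = 15)
-43*(S(F(-2*4)) + M) = -43*(5/2 + 15) = -43*35/2 = -1505/2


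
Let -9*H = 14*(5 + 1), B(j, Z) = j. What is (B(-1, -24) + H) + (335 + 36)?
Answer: 1082/3 ≈ 360.67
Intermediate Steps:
H = -28/3 (H = -14*(5 + 1)/9 = -14*6/9 = -⅑*84 = -28/3 ≈ -9.3333)
(B(-1, -24) + H) + (335 + 36) = (-1 - 28/3) + (335 + 36) = -31/3 + 371 = 1082/3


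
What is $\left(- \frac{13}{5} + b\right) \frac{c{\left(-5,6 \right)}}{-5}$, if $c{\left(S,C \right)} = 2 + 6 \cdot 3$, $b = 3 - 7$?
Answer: $\frac{132}{5} \approx 26.4$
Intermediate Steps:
$b = -4$ ($b = 3 - 7 = -4$)
$c{\left(S,C \right)} = 20$ ($c{\left(S,C \right)} = 2 + 18 = 20$)
$\left(- \frac{13}{5} + b\right) \frac{c{\left(-5,6 \right)}}{-5} = \left(- \frac{13}{5} - 4\right) \frac{20}{-5} = \left(\left(-13\right) \frac{1}{5} - 4\right) 20 \left(- \frac{1}{5}\right) = \left(- \frac{13}{5} - 4\right) \left(-4\right) = \left(- \frac{33}{5}\right) \left(-4\right) = \frac{132}{5}$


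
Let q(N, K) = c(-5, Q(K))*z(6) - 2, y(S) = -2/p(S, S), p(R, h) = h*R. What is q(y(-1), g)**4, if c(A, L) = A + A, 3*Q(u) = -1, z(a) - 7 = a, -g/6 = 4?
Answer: 303595776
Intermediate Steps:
g = -24 (g = -6*4 = -24)
z(a) = 7 + a
p(R, h) = R*h
Q(u) = -1/3 (Q(u) = (1/3)*(-1) = -1/3)
y(S) = -2/S**2
c(A, L) = 2*A
q(N, K) = -132 (q(N, K) = (2*(-5))*(7 + 6) - 2 = -10*13 - 2 = -130 - 2 = -132)
q(y(-1), g)**4 = (-132)**4 = 303595776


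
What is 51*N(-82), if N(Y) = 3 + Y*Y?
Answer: 343077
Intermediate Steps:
N(Y) = 3 + Y²
51*N(-82) = 51*(3 + (-82)²) = 51*(3 + 6724) = 51*6727 = 343077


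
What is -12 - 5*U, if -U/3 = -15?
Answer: -237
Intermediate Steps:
U = 45 (U = -3*(-15) = 45)
-12 - 5*U = -12 - 5*45 = -12 - 225 = -237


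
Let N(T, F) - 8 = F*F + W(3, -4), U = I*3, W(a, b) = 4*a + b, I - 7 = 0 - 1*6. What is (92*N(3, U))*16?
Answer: 36800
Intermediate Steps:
I = 1 (I = 7 + (0 - 1*6) = 7 + (0 - 6) = 7 - 6 = 1)
W(a, b) = b + 4*a
U = 3 (U = 1*3 = 3)
N(T, F) = 16 + F² (N(T, F) = 8 + (F*F + (-4 + 4*3)) = 8 + (F² + (-4 + 12)) = 8 + (F² + 8) = 8 + (8 + F²) = 16 + F²)
(92*N(3, U))*16 = (92*(16 + 3²))*16 = (92*(16 + 9))*16 = (92*25)*16 = 2300*16 = 36800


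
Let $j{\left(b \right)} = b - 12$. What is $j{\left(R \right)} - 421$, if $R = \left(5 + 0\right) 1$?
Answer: $-428$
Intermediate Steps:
$R = 5$ ($R = 5 \cdot 1 = 5$)
$j{\left(b \right)} = -12 + b$ ($j{\left(b \right)} = b - 12 = -12 + b$)
$j{\left(R \right)} - 421 = \left(-12 + 5\right) - 421 = -7 - 421 = -428$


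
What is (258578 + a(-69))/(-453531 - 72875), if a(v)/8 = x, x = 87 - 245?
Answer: -128657/263203 ≈ -0.48881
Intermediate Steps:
x = -158
a(v) = -1264 (a(v) = 8*(-158) = -1264)
(258578 + a(-69))/(-453531 - 72875) = (258578 - 1264)/(-453531 - 72875) = 257314/(-526406) = 257314*(-1/526406) = -128657/263203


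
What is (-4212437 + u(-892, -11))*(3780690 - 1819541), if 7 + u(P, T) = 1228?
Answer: -8258822047184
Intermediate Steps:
u(P, T) = 1221 (u(P, T) = -7 + 1228 = 1221)
(-4212437 + u(-892, -11))*(3780690 - 1819541) = (-4212437 + 1221)*(3780690 - 1819541) = -4211216*1961149 = -8258822047184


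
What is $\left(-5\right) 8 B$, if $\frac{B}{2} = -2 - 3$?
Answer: $400$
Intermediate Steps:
$B = -10$ ($B = 2 \left(-2 - 3\right) = 2 \left(-5\right) = -10$)
$\left(-5\right) 8 B = \left(-5\right) 8 \left(-10\right) = \left(-40\right) \left(-10\right) = 400$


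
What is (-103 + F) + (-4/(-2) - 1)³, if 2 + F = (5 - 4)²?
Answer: -103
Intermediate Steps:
F = -1 (F = -2 + (5 - 4)² = -2 + 1² = -2 + 1 = -1)
(-103 + F) + (-4/(-2) - 1)³ = (-103 - 1) + (-4/(-2) - 1)³ = -104 + (-4*(-½) - 1)³ = -104 + (2 - 1)³ = -104 + 1³ = -104 + 1 = -103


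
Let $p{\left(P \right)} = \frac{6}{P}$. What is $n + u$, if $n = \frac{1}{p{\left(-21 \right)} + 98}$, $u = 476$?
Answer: $\frac{325591}{684} \approx 476.01$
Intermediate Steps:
$n = \frac{7}{684}$ ($n = \frac{1}{\frac{6}{-21} + 98} = \frac{1}{6 \left(- \frac{1}{21}\right) + 98} = \frac{1}{- \frac{2}{7} + 98} = \frac{1}{\frac{684}{7}} = \frac{7}{684} \approx 0.010234$)
$n + u = \frac{7}{684} + 476 = \frac{325591}{684}$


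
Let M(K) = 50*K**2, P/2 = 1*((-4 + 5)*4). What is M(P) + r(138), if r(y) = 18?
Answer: 3218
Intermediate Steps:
P = 8 (P = 2*(1*((-4 + 5)*4)) = 2*(1*(1*4)) = 2*(1*4) = 2*4 = 8)
M(P) + r(138) = 50*8**2 + 18 = 50*64 + 18 = 3200 + 18 = 3218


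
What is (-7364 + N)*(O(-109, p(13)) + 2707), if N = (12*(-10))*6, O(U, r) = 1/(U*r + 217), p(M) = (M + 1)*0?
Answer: -4748703280/217 ≈ -2.1883e+7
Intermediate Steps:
p(M) = 0 (p(M) = (1 + M)*0 = 0)
O(U, r) = 1/(217 + U*r)
N = -720 (N = -120*6 = -720)
(-7364 + N)*(O(-109, p(13)) + 2707) = (-7364 - 720)*(1/(217 - 109*0) + 2707) = -8084*(1/(217 + 0) + 2707) = -8084*(1/217 + 2707) = -8084*587420/217 = -4748703280/217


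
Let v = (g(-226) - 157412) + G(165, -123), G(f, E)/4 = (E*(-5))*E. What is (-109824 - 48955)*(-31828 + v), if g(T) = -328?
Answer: 78142767292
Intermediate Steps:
G(f, E) = -20*E² (G(f, E) = 4*((E*(-5))*E) = 4*((-5*E)*E) = 4*(-5*E²) = -20*E²)
v = -460320 (v = (-328 - 157412) - 20*(-123)² = -157740 - 20*15129 = -157740 - 302580 = -460320)
(-109824 - 48955)*(-31828 + v) = (-109824 - 48955)*(-31828 - 460320) = -158779*(-492148) = 78142767292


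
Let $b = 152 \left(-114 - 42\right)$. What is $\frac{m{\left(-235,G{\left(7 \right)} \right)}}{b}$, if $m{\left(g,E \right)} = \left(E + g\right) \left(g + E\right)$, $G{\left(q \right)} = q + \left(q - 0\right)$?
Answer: $- \frac{3757}{1824} \approx -2.0598$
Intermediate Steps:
$G{\left(q \right)} = 2 q$ ($G{\left(q \right)} = q + \left(q + 0\right) = q + q = 2 q$)
$m{\left(g,E \right)} = \left(E + g\right)^{2}$ ($m{\left(g,E \right)} = \left(E + g\right) \left(E + g\right) = \left(E + g\right)^{2}$)
$b = -23712$ ($b = 152 \left(-156\right) = -23712$)
$\frac{m{\left(-235,G{\left(7 \right)} \right)}}{b} = \frac{\left(2 \cdot 7 - 235\right)^{2}}{-23712} = \left(14 - 235\right)^{2} \left(- \frac{1}{23712}\right) = \left(-221\right)^{2} \left(- \frac{1}{23712}\right) = 48841 \left(- \frac{1}{23712}\right) = - \frac{3757}{1824}$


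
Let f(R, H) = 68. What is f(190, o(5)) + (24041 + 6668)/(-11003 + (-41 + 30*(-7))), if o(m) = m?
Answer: 734563/11254 ≈ 65.271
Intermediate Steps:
f(190, o(5)) + (24041 + 6668)/(-11003 + (-41 + 30*(-7))) = 68 + (24041 + 6668)/(-11003 + (-41 + 30*(-7))) = 68 + 30709/(-11003 + (-41 - 210)) = 68 + 30709/(-11003 - 251) = 68 + 30709/(-11254) = 68 + 30709*(-1/11254) = 68 - 30709/11254 = 734563/11254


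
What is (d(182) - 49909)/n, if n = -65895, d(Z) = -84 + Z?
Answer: 49811/65895 ≈ 0.75591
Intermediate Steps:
(d(182) - 49909)/n = ((-84 + 182) - 49909)/(-65895) = (98 - 49909)*(-1/65895) = -49811*(-1/65895) = 49811/65895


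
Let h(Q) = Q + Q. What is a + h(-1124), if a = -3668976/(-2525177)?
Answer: -5672928920/2525177 ≈ -2246.5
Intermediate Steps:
h(Q) = 2*Q
a = 3668976/2525177 (a = -3668976*(-1/2525177) = 3668976/2525177 ≈ 1.4530)
a + h(-1124) = 3668976/2525177 + 2*(-1124) = 3668976/2525177 - 2248 = -5672928920/2525177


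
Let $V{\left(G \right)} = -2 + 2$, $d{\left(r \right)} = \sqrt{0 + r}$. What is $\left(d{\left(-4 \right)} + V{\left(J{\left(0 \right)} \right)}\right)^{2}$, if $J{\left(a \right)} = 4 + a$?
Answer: $-4$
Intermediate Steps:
$d{\left(r \right)} = \sqrt{r}$
$V{\left(G \right)} = 0$
$\left(d{\left(-4 \right)} + V{\left(J{\left(0 \right)} \right)}\right)^{2} = \left(\sqrt{-4} + 0\right)^{2} = \left(2 i + 0\right)^{2} = \left(2 i\right)^{2} = -4$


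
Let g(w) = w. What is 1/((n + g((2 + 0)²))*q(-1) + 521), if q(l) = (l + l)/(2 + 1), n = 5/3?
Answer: 9/4655 ≈ 0.0019334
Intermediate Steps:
n = 5/3 (n = 5*(⅓) = 5/3 ≈ 1.6667)
q(l) = 2*l/3 (q(l) = (2*l)/3 = (2*l)*(⅓) = 2*l/3)
1/((n + g((2 + 0)²))*q(-1) + 521) = 1/((5/3 + (2 + 0)²)*((⅔)*(-1)) + 521) = 1/((5/3 + 2²)*(-⅔) + 521) = 1/((5/3 + 4)*(-⅔) + 521) = 1/((17/3)*(-⅔) + 521) = 1/(-34/9 + 521) = 1/(4655/9) = 9/4655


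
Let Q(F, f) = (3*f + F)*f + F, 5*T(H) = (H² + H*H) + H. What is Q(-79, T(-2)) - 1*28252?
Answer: -710537/25 ≈ -28421.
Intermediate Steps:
T(H) = H/5 + 2*H²/5 (T(H) = ((H² + H*H) + H)/5 = ((H² + H²) + H)/5 = (2*H² + H)/5 = (H + 2*H²)/5 = H/5 + 2*H²/5)
Q(F, f) = F + f*(F + 3*f) (Q(F, f) = (F + 3*f)*f + F = f*(F + 3*f) + F = F + f*(F + 3*f))
Q(-79, T(-2)) - 1*28252 = (-79 + 3*((⅕)*(-2)*(1 + 2*(-2)))² - 79*(-2)*(1 + 2*(-2))/5) - 1*28252 = (-79 + 3*((⅕)*(-2)*(1 - 4))² - 79*(-2)*(1 - 4)/5) - 28252 = (-79 + 3*((⅕)*(-2)*(-3))² - 79*(-2)*(-3)/5) - 28252 = (-79 + 3*(6/5)² - 79*6/5) - 28252 = (-79 + 3*(36/25) - 474/5) - 28252 = (-79 + 108/25 - 474/5) - 28252 = -4237/25 - 28252 = -710537/25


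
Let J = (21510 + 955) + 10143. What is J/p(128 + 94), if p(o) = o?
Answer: 16304/111 ≈ 146.88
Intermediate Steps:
J = 32608 (J = 22465 + 10143 = 32608)
J/p(128 + 94) = 32608/(128 + 94) = 32608/222 = 32608*(1/222) = 16304/111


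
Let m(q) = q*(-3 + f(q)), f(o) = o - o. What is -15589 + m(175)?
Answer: -16114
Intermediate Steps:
f(o) = 0
m(q) = -3*q (m(q) = q*(-3 + 0) = q*(-3) = -3*q)
-15589 + m(175) = -15589 - 3*175 = -15589 - 525 = -16114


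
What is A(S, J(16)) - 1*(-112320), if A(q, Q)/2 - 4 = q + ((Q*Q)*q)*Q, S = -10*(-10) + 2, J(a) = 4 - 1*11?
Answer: 42560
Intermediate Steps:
J(a) = -7 (J(a) = 4 - 11 = -7)
S = 102 (S = 100 + 2 = 102)
A(q, Q) = 8 + 2*q + 2*q*Q**3 (A(q, Q) = 8 + 2*(q + ((Q*Q)*q)*Q) = 8 + 2*(q + (Q**2*q)*Q) = 8 + 2*(q + (q*Q**2)*Q) = 8 + 2*(q + q*Q**3) = 8 + (2*q + 2*q*Q**3) = 8 + 2*q + 2*q*Q**3)
A(S, J(16)) - 1*(-112320) = (8 + 2*102 + 2*102*(-7)**3) - 1*(-112320) = (8 + 204 + 2*102*(-343)) + 112320 = (8 + 204 - 69972) + 112320 = -69760 + 112320 = 42560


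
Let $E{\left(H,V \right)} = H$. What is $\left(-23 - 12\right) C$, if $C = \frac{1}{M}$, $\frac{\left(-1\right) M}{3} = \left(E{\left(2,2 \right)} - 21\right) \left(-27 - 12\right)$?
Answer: $\frac{35}{2223} \approx 0.015744$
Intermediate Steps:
$M = -2223$ ($M = - 3 \left(2 - 21\right) \left(-27 - 12\right) = - 3 \left(\left(-19\right) \left(-39\right)\right) = \left(-3\right) 741 = -2223$)
$C = - \frac{1}{2223}$ ($C = \frac{1}{-2223} = - \frac{1}{2223} \approx -0.00044984$)
$\left(-23 - 12\right) C = \left(-23 - 12\right) \left(- \frac{1}{2223}\right) = \left(-35\right) \left(- \frac{1}{2223}\right) = \frac{35}{2223}$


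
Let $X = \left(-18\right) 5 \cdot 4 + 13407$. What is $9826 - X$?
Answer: $-3221$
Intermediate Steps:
$X = 13047$ ($X = \left(-90\right) 4 + 13407 = -360 + 13407 = 13047$)
$9826 - X = 9826 - 13047 = -3221$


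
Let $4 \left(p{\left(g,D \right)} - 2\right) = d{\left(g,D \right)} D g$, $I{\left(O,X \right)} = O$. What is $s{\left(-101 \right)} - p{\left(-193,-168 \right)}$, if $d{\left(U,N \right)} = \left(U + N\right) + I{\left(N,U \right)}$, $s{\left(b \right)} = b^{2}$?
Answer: $4298273$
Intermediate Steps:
$d{\left(U,N \right)} = U + 2 N$ ($d{\left(U,N \right)} = \left(U + N\right) + N = \left(N + U\right) + N = U + 2 N$)
$p{\left(g,D \right)} = 2 + \frac{D g \left(g + 2 D\right)}{4}$ ($p{\left(g,D \right)} = 2 + \frac{\left(g + 2 D\right) D g}{4} = 2 + \frac{D \left(g + 2 D\right) g}{4} = 2 + \frac{D g \left(g + 2 D\right)}{4}$)
$s{\left(-101 \right)} - p{\left(-193,-168 \right)} = \left(-101\right)^{2} - \left(2 + \frac{1}{4} \left(-168\right) \left(-193\right) \left(-193 + 2 \left(-168\right)\right)\right) = 10201 - \left(2 + \frac{1}{4} \left(-168\right) \left(-193\right) \left(-193 - 336\right)\right) = 10201 - \left(2 + \frac{1}{4} \left(-168\right) \left(-193\right) \left(-529\right)\right) = 10201 - \left(2 - 4288074\right) = 10201 - -4288072 = 10201 + 4288072 = 4298273$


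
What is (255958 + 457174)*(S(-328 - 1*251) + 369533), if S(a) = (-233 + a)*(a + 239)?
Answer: 460407289916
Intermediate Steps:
S(a) = (-233 + a)*(239 + a)
(255958 + 457174)*(S(-328 - 1*251) + 369533) = (255958 + 457174)*((-55687 + (-328 - 1*251)**2 + 6*(-328 - 1*251)) + 369533) = 713132*((-55687 + (-328 - 251)**2 + 6*(-328 - 251)) + 369533) = 713132*((-55687 + (-579)**2 + 6*(-579)) + 369533) = 713132*((-55687 + 335241 - 3474) + 369533) = 713132*(276080 + 369533) = 713132*645613 = 460407289916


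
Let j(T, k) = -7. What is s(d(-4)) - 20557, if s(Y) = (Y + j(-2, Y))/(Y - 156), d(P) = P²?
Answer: -2877989/140 ≈ -20557.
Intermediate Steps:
s(Y) = (-7 + Y)/(-156 + Y) (s(Y) = (Y - 7)/(Y - 156) = (-7 + Y)/(-156 + Y))
s(d(-4)) - 20557 = (-7 + (-4)²)/(-156 + (-4)²) - 20557 = (-7 + 16)/(-156 + 16) - 20557 = 9/(-140) - 20557 = -1/140*9 - 20557 = -9/140 - 20557 = -2877989/140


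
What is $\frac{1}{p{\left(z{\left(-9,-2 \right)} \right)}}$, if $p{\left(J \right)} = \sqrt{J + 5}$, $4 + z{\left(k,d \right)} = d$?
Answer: $- i \approx - 1.0 i$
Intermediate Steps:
$z{\left(k,d \right)} = -4 + d$
$p{\left(J \right)} = \sqrt{5 + J}$
$\frac{1}{p{\left(z{\left(-9,-2 \right)} \right)}} = \frac{1}{\sqrt{5 - 6}} = \frac{1}{\sqrt{-1}} = \frac{1}{i} = - i$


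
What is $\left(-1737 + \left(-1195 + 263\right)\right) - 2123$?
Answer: $-4792$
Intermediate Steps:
$\left(-1737 + \left(-1195 + 263\right)\right) - 2123 = \left(-1737 - 932\right) - 2123 = -2669 - 2123 = -4792$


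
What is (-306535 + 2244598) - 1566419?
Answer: 371644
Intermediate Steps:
(-306535 + 2244598) - 1566419 = 1938063 - 1566419 = 371644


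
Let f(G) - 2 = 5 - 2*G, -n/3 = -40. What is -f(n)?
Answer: 233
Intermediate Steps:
n = 120 (n = -3*(-40) = 120)
f(G) = 7 - 2*G (f(G) = 2 + (5 - 2*G) = 7 - 2*G)
-f(n) = -(7 - 2*120) = -(7 - 240) = -1*(-233) = 233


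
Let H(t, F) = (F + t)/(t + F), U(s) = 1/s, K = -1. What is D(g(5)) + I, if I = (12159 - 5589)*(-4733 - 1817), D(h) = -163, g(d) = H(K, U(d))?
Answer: -43033663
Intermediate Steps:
H(t, F) = 1 (H(t, F) = (F + t)/(F + t) = 1)
g(d) = 1
I = -43033500 (I = 6570*(-6550) = -43033500)
D(g(5)) + I = -163 - 43033500 = -43033663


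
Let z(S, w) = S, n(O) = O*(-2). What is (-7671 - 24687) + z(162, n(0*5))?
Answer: -32196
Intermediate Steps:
n(O) = -2*O
(-7671 - 24687) + z(162, n(0*5)) = (-7671 - 24687) + 162 = -32358 + 162 = -32196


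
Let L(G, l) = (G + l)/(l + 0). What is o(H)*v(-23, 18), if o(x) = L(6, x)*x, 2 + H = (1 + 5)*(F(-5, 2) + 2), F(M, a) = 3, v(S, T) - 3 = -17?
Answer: -476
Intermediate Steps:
v(S, T) = -14 (v(S, T) = 3 - 17 = -14)
L(G, l) = (G + l)/l
H = 28 (H = -2 + (1 + 5)*(3 + 2) = -2 + 6*5 = -2 + 30 = 28)
o(x) = 6 + x (o(x) = ((6 + x)/x)*x = 6 + x)
o(H)*v(-23, 18) = (6 + 28)*(-14) = 34*(-14) = -476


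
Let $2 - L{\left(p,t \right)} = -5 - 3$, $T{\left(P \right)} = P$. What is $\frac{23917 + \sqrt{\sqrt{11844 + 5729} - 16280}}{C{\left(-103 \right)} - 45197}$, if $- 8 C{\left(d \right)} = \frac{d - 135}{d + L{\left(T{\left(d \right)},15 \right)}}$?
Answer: $- \frac{8897124}{16813403} - \frac{372 i \sqrt{16280 - \sqrt{17573}}}{16813403} \approx -0.52917 - 0.0028115 i$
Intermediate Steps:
$L{\left(p,t \right)} = 10$ ($L{\left(p,t \right)} = 2 - \left(-5 - 3\right) = 2 - -8 = 2 + 8 = 10$)
$C{\left(d \right)} = - \frac{-135 + d}{8 \left(10 + d\right)}$ ($C{\left(d \right)} = - \frac{\left(d - 135\right) \frac{1}{d + 10}}{8} = - \frac{\left(-135 + d\right) \frac{1}{10 + d}}{8} = - \frac{\frac{1}{10 + d} \left(-135 + d\right)}{8} = - \frac{-135 + d}{8 \left(10 + d\right)}$)
$\frac{23917 + \sqrt{\sqrt{11844 + 5729} - 16280}}{C{\left(-103 \right)} - 45197} = \frac{23917 + \sqrt{\sqrt{11844 + 5729} - 16280}}{\frac{135 - -103}{8 \left(10 - 103\right)} - 45197} = \frac{23917 + \sqrt{\sqrt{17573} - 16280}}{\frac{135 + 103}{8 \left(-93\right)} - 45197} = \frac{23917 + \sqrt{-16280 + \sqrt{17573}}}{\frac{1}{8} \left(- \frac{1}{93}\right) 238 - 45197} = \frac{23917 + \sqrt{-16280 + \sqrt{17573}}}{- \frac{119}{372} - 45197} = \frac{23917 + \sqrt{-16280 + \sqrt{17573}}}{- \frac{16813403}{372}} = \left(23917 + \sqrt{-16280 + \sqrt{17573}}\right) \left(- \frac{372}{16813403}\right) = - \frac{8897124}{16813403} - \frac{372 \sqrt{-16280 + \sqrt{17573}}}{16813403}$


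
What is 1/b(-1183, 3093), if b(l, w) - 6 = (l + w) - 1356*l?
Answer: 1/1606064 ≈ 6.2264e-7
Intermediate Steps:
b(l, w) = 6 + w - 1355*l (b(l, w) = 6 + ((l + w) - 1356*l) = 6 + (w - 1355*l) = 6 + w - 1355*l)
1/b(-1183, 3093) = 1/(6 + 3093 - 1355*(-1183)) = 1/(6 + 3093 + 1602965) = 1/1606064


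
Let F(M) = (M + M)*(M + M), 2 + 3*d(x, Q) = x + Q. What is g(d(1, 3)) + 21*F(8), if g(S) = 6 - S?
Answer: 16144/3 ≈ 5381.3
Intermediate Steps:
d(x, Q) = -2/3 + Q/3 + x/3 (d(x, Q) = -2/3 + (x + Q)/3 = -2/3 + (Q + x)/3 = -2/3 + (Q/3 + x/3) = -2/3 + Q/3 + x/3)
F(M) = 4*M**2 (F(M) = (2*M)*(2*M) = 4*M**2)
g(d(1, 3)) + 21*F(8) = (6 - (-2/3 + (1/3)*3 + (1/3)*1)) + 21*(4*8**2) = (6 - (-2/3 + 1 + 1/3)) + 21*(4*64) = (6 - 1*2/3) + 21*256 = (6 - 2/3) + 5376 = 16/3 + 5376 = 16144/3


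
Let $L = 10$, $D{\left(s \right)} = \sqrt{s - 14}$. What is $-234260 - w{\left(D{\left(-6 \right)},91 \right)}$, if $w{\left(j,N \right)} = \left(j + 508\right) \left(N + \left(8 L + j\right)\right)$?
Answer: $-321108 - 1358 i \sqrt{5} \approx -3.2111 \cdot 10^{5} - 3036.6 i$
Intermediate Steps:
$D{\left(s \right)} = \sqrt{-14 + s}$
$w{\left(j,N \right)} = \left(508 + j\right) \left(80 + N + j\right)$ ($w{\left(j,N \right)} = \left(j + 508\right) \left(N + \left(8 \cdot 10 + j\right)\right) = \left(508 + j\right) \left(N + \left(80 + j\right)\right) = \left(508 + j\right) \left(80 + N + j\right)$)
$-234260 - w{\left(D{\left(-6 \right)},91 \right)} = -234260 - \left(40640 + \left(\sqrt{-14 - 6}\right)^{2} + 508 \cdot 91 + 588 \sqrt{-14 - 6} + 91 \sqrt{-14 - 6}\right) = -234260 - \left(40640 + \left(\sqrt{-20}\right)^{2} + 46228 + 588 \sqrt{-20} + 91 \sqrt{-20}\right) = -234260 - \left(40640 + \left(2 i \sqrt{5}\right)^{2} + 46228 + 588 \cdot 2 i \sqrt{5} + 91 \cdot 2 i \sqrt{5}\right) = -234260 - \left(40640 - 20 + 46228 + 1176 i \sqrt{5} + 182 i \sqrt{5}\right) = -234260 - \left(86848 + 1358 i \sqrt{5}\right) = -321108 - 1358 i \sqrt{5}$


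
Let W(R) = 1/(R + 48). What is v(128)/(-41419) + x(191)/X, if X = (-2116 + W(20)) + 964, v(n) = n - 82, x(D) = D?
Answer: -541553382/3244557365 ≈ -0.16691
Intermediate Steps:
W(R) = 1/(48 + R)
v(n) = -82 + n
X = -78335/68 (X = (-2116 + 1/(48 + 20)) + 964 = (-2116 + 1/68) + 964 = -143887/68 + 964 = -78335/68 ≈ -1152.0)
v(128)/(-41419) + x(191)/X = (-82 + 128)/(-41419) + 191/(-78335/68) = 46*(-1/41419) + 191*(-68/78335) = -46/41419 - 12988/78335 = -541553382/3244557365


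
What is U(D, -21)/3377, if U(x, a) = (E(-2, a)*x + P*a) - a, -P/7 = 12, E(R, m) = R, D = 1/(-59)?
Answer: 105317/199243 ≈ 0.52859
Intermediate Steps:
D = -1/59 ≈ -0.016949
P = -84 (P = -7*12 = -84)
U(x, a) = -85*a - 2*x (U(x, a) = (-2*x - 84*a) - a = (-84*a - 2*x) - a = -85*a - 2*x)
U(D, -21)/3377 = (-85*(-21) - 2*(-1/59))/3377 = (1785 + 2/59)*(1/3377) = (105317/59)*(1/3377) = 105317/199243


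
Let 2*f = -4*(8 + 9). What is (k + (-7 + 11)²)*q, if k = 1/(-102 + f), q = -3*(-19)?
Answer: 123975/136 ≈ 911.58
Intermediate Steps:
f = -34 (f = (-4*(8 + 9))/2 = (-4*17)/2 = (½)*(-68) = -34)
q = 57
k = -1/136 (k = 1/(-102 - 34) = 1/(-136) = -1/136 ≈ -0.0073529)
(k + (-7 + 11)²)*q = (-1/136 + (-7 + 11)²)*57 = (-1/136 + 4²)*57 = (-1/136 + 16)*57 = (2175/136)*57 = 123975/136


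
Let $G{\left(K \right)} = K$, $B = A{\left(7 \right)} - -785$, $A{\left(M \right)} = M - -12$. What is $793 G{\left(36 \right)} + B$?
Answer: $29352$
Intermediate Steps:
$A{\left(M \right)} = 12 + M$ ($A{\left(M \right)} = M + 12 = 12 + M$)
$B = 804$ ($B = \left(12 + 7\right) - -785 = 19 + 785 = 804$)
$793 G{\left(36 \right)} + B = 793 \cdot 36 + 804 = 28548 + 804 = 29352$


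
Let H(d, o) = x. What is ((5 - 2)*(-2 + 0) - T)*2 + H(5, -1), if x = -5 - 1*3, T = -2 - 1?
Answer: -14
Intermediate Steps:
T = -3
x = -8 (x = -5 - 3 = -8)
H(d, o) = -8
((5 - 2)*(-2 + 0) - T)*2 + H(5, -1) = ((5 - 2)*(-2 + 0) - 1*(-3))*2 - 8 = (3*(-2) + 3)*2 - 8 = (-6 + 3)*2 - 8 = -3*2 - 8 = -6 - 8 = -14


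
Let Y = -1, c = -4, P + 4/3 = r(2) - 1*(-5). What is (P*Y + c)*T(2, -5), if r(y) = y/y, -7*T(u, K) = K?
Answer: -130/21 ≈ -6.1905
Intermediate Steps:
T(u, K) = -K/7
r(y) = 1
P = 14/3 (P = -4/3 + (1 - 1*(-5)) = -4/3 + (1 + 5) = -4/3 + 6 = 14/3 ≈ 4.6667)
(P*Y + c)*T(2, -5) = ((14/3)*(-1) - 4)*(-⅐*(-5)) = (-14/3 - 4)*(5/7) = -26/3*5/7 = -130/21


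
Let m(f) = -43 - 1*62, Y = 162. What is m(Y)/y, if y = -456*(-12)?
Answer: -35/1824 ≈ -0.019189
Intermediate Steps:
m(f) = -105 (m(f) = -43 - 62 = -105)
y = 5472
m(Y)/y = -105/5472 = -105*1/5472 = -35/1824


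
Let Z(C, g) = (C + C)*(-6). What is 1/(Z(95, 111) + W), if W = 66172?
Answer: 1/65032 ≈ 1.5377e-5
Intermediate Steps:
Z(C, g) = -12*C (Z(C, g) = (2*C)*(-6) = -12*C)
1/(Z(95, 111) + W) = 1/(-12*95 + 66172) = 1/(-1140 + 66172) = 1/65032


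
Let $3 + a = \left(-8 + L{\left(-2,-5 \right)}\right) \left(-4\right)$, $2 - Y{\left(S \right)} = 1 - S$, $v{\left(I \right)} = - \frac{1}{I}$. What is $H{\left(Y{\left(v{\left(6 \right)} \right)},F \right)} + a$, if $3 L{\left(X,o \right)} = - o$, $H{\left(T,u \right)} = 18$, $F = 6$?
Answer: $\frac{121}{3} \approx 40.333$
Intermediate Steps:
$Y{\left(S \right)} = 1 + S$ ($Y{\left(S \right)} = 2 - \left(1 - S\right) = 2 + \left(-1 + S\right) = 1 + S$)
$L{\left(X,o \right)} = - \frac{o}{3}$ ($L{\left(X,o \right)} = \frac{\left(-1\right) o}{3} = - \frac{o}{3}$)
$a = \frac{67}{3}$ ($a = -3 + \left(-8 - - \frac{5}{3}\right) \left(-4\right) = -3 + \left(-8 + \frac{5}{3}\right) \left(-4\right) = -3 - - \frac{76}{3} = -3 + \frac{76}{3} = \frac{67}{3} \approx 22.333$)
$H{\left(Y{\left(v{\left(6 \right)} \right)},F \right)} + a = 18 + \frac{67}{3} = \frac{121}{3}$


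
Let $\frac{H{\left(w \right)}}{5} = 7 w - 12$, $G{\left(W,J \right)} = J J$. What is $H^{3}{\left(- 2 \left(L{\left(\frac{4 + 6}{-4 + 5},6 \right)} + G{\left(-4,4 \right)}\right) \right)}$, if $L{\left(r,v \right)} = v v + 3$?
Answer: $-59776471000$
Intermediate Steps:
$G{\left(W,J \right)} = J^{2}$
$L{\left(r,v \right)} = 3 + v^{2}$ ($L{\left(r,v \right)} = v^{2} + 3 = 3 + v^{2}$)
$H{\left(w \right)} = -60 + 35 w$ ($H{\left(w \right)} = 5 \left(7 w - 12\right) = 5 \left(-12 + 7 w\right) = -60 + 35 w$)
$H^{3}{\left(- 2 \left(L{\left(\frac{4 + 6}{-4 + 5},6 \right)} + G{\left(-4,4 \right)}\right) \right)} = \left(-60 + 35 \left(- 2 \left(\left(3 + 6^{2}\right) + 4^{2}\right)\right)\right)^{3} = \left(-60 + 35 \left(- 2 \left(\left(3 + 36\right) + 16\right)\right)\right)^{3} = \left(-60 + 35 \left(- 2 \left(39 + 16\right)\right)\right)^{3} = \left(-60 + 35 \left(\left(-2\right) 55\right)\right)^{3} = \left(-60 + 35 \left(-110\right)\right)^{3} = \left(-60 - 3850\right)^{3} = \left(-3910\right)^{3} = -59776471000$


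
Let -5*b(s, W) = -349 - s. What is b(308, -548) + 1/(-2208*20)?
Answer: 5802623/44160 ≈ 131.40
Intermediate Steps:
b(s, W) = 349/5 + s/5 (b(s, W) = -(-349 - s)/5 = 349/5 + s/5)
b(308, -548) + 1/(-2208*20) = (349/5 + (⅕)*308) + 1/(-2208*20) = (349/5 + 308/5) + 1/(-44160) = 657/5 - 1/44160 = 5802623/44160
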